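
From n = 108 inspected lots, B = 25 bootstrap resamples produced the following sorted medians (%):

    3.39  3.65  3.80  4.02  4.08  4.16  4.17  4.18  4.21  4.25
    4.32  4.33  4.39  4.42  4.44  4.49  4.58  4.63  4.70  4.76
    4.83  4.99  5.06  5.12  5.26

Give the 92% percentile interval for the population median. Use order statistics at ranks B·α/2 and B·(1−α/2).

(3.39, 5.12)

α = 0.08; lower rank = 25 × 0.040 = 1; upper rank = 25 × 0.960 = 24.
The 1st smallest replicate is 3.39; the 24th is 5.12.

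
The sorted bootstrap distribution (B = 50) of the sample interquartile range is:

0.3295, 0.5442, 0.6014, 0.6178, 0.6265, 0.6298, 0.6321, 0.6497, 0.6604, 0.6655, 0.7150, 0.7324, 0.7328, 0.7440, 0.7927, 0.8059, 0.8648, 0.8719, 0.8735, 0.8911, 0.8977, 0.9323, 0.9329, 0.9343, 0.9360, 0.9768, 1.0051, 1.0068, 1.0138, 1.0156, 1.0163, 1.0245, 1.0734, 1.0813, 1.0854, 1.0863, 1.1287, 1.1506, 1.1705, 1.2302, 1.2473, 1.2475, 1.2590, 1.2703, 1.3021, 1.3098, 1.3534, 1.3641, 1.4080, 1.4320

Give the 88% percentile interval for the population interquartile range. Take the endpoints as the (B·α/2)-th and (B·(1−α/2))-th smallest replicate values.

(0.6014, 1.3534)

α = 0.12; lower rank = 50 × 0.060 = 3; upper rank = 50 × 0.940 = 47.
The 3rd smallest replicate is 0.6014; the 47th is 1.3534.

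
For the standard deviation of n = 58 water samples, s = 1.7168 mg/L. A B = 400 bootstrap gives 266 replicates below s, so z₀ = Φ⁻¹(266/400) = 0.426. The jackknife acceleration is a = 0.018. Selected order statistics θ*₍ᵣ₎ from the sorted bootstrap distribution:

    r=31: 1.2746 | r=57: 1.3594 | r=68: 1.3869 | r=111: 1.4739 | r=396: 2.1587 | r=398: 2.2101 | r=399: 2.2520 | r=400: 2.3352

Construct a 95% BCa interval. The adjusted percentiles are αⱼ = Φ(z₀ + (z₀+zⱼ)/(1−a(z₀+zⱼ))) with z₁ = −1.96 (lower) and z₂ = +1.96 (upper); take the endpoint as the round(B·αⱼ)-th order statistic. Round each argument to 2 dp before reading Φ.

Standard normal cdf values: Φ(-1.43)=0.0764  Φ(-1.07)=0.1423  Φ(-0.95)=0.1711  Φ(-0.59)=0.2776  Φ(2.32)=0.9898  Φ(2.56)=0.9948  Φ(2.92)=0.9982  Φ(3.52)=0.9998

(1.3594, 2.2520)

Lower: z₀ + z₁ = 0.426 + (-1.960) = -1.534; 1 − a(z₀+z₁) = 1 − (0.018)(-1.534) = 1.0276; argument = 0.426 + (-1.534)/1.0276 = -1.0668 → -1.07.
α₁ = Φ(-1.07) = 0.1423; rank = round(400 × 0.1423) = 57; θ*₍57₎ = 1.3594.
Upper: z₀ + z₂ = 2.386; 1 − a(z₀+z₂) = 0.9571; argument = 2.9191 → 2.92; α₂ = 0.9982; rank = 399; θ*₍399₎ = 2.2520.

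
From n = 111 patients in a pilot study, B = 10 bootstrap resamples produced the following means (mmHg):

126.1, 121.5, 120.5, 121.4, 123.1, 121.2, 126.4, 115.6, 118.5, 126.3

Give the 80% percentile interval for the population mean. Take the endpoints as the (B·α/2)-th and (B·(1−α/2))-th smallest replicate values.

(115.6, 126.3)

Sorted replicates: 115.6, 118.5, 120.5, 121.2, 121.4, 121.5, 123.1, 126.1, 126.3, 126.4
α = 0.20; lower rank = 10 × 0.100 = 1; upper rank = 10 × 0.900 = 9.
The 1st smallest replicate is 115.6; the 9th is 126.3.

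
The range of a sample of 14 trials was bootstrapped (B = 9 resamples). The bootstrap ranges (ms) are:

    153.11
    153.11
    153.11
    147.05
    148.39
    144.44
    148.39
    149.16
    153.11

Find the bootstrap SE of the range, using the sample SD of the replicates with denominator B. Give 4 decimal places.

SE* = 3.0585

Bootstrap SE is the standard deviation of the 9 replicate ranges.
Mean of replicates: (153.11 + 153.11 + 153.11 + 147.05 + 148.39 + 144.44 + 148.39 + 149.16 + 153.11) / 9 = 1349.87000 / 9 = 149.98556
Sum of squared deviations: (+3.12444)² + (+3.12444)² + (+3.12444)² + (−2.93556)² + (−1.59556)² + (−5.54556)² + (−1.59556)² + (−0.82556)² + (+3.12444)² = 84.19242
Variance = 84.19242 / 9 = 9.35471
SE* = √9.35471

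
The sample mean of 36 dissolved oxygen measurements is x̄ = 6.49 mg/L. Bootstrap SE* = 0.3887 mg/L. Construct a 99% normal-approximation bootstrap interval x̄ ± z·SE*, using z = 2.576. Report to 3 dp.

(5.489, 7.491)

Margin = 2.576 × 0.3887 = 1.0013
Interval: 6.49 ± 1.0013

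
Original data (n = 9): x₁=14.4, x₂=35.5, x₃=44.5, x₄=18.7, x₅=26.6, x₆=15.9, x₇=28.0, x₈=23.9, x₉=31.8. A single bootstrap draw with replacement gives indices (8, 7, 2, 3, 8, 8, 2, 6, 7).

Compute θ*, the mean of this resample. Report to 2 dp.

Resample values: 23.9, 28.0, 35.5, 44.5, 23.9, 23.9, 35.5, 15.9, 28.0.
Mean = (23.9 + 28.0 + 35.5 + 44.5 + 23.9 + 23.9 + 35.5 + 15.9 + 28.0) / 9 = 259.10 / 9 = 28.79

θ* = 28.79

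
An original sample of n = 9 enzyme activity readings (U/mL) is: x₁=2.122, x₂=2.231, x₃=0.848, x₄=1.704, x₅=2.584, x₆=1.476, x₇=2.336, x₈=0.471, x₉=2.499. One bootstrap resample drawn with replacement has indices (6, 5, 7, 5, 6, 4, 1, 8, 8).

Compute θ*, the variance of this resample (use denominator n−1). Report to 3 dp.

Resample values: 1.476, 2.584, 2.336, 2.584, 1.476, 1.704, 2.122, 0.471, 0.471.
Mean = 1.6916; sum of squared deviations = 5.2661
s² = 5.2661 / 8 = 0.6583

θ* = 0.658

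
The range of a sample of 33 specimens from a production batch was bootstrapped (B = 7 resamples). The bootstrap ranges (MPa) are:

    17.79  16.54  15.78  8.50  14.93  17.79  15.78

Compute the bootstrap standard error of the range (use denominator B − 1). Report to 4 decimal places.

Bootstrap SE is the standard deviation of the 7 replicate ranges.
Mean of replicates: (17.79 + 16.54 + 15.78 + 8.50 + 14.93 + 17.79 + 15.78) / 7 = 107.11000 / 7 = 15.30143
Sum of squared deviations: (+2.48857)² + (+1.23857)² + (+0.47857)² + (−6.80143)² + (−0.37143)² + (+2.48857)² + (+0.47857)² = 60.77549
Variance = 60.77549 / 6 = 10.12925
SE* = √10.12925

SE* = 3.1826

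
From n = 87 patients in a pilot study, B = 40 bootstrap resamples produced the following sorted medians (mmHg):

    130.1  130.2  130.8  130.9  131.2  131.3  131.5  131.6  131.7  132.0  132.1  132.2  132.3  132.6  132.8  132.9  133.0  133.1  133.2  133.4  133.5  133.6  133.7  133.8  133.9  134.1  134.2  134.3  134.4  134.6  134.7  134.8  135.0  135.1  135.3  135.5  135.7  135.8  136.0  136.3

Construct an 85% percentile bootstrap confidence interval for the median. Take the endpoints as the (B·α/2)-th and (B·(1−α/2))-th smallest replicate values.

α = 0.15; lower rank = 40 × 0.075 = 3; upper rank = 40 × 0.925 = 37.
The 3rd smallest replicate is 130.8; the 37th is 135.7.

(130.8, 135.7)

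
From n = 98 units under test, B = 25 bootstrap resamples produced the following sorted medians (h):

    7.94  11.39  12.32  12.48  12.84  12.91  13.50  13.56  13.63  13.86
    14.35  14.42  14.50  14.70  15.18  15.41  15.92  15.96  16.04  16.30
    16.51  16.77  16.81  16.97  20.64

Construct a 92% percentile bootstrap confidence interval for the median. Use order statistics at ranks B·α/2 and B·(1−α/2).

(7.94, 16.97)

α = 0.08; lower rank = 25 × 0.040 = 1; upper rank = 25 × 0.960 = 24.
The 1st smallest replicate is 7.94; the 24th is 16.97.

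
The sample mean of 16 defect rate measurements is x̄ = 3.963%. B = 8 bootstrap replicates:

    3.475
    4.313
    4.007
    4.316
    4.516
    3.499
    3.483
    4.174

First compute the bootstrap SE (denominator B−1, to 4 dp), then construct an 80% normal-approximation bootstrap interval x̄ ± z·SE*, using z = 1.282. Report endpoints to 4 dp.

Mean of replicates = 3.9729; sum of squared deviations = 1.2824; SE* = √(1.2824/7) = 0.4280
Margin = 1.282 × 0.4280 = 0.54870
Interval: 3.963 ± 0.54870

(3.4143, 4.5117)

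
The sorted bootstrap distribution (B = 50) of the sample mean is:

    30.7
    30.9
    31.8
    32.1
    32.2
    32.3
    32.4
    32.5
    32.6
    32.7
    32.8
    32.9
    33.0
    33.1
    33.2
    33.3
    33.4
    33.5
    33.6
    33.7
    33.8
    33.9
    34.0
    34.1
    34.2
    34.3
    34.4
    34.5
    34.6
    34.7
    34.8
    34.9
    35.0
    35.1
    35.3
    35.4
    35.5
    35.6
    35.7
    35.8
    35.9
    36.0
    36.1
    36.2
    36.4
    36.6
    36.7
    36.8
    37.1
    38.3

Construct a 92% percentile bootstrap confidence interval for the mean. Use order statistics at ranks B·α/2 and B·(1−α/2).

α = 0.08; lower rank = 50 × 0.040 = 2; upper rank = 50 × 0.960 = 48.
The 2nd smallest replicate is 30.9; the 48th is 36.8.

(30.9, 36.8)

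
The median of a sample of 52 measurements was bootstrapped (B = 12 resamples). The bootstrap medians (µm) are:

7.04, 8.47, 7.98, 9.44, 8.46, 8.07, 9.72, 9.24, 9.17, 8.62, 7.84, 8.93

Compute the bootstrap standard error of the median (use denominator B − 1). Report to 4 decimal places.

SE* = 0.7695

Bootstrap SE is the standard deviation of the 12 replicate medians.
Mean of replicates: (7.04 + 8.47 + 7.98 + 9.44 + 8.46 + 8.07 + 9.72 + 9.24 + 9.17 + 8.62 + 7.84 + 8.93) / 12 = 102.98000 / 12 = 8.58167
Sum of squared deviations: (−1.54167)² + (−0.11167)² + (−0.60167)² + (+0.85833)² + (−0.12167)² + (−0.51167)² + (+1.13833)² + (+0.65833)² + (+0.58833)² + (+0.03833)² + (−0.74167)² + (+0.34833)² = 6.51277
Variance = 6.51277 / 11 = 0.59207
SE* = √0.59207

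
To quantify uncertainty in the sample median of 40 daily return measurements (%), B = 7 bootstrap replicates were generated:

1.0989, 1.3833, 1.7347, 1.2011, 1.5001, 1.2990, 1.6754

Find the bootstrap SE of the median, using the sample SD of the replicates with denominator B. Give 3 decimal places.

Bootstrap SE is the standard deviation of the 7 replicate medians.
Mean of replicates: (1.0989 + 1.3833 + 1.7347 + 1.2011 + 1.5001 + 1.2990 + 1.6754) / 7 = 9.89250 / 7 = 1.41321
Sum of squared deviations: (−0.31431)² + (−0.02991)² + (+0.32149)² + (−0.21211)² + (+0.08689)² + (−0.11421)² + (+0.26219)² = 0.33737
Variance = 0.33737 / 7 = 0.04820
SE* = √0.04820

SE* = 0.220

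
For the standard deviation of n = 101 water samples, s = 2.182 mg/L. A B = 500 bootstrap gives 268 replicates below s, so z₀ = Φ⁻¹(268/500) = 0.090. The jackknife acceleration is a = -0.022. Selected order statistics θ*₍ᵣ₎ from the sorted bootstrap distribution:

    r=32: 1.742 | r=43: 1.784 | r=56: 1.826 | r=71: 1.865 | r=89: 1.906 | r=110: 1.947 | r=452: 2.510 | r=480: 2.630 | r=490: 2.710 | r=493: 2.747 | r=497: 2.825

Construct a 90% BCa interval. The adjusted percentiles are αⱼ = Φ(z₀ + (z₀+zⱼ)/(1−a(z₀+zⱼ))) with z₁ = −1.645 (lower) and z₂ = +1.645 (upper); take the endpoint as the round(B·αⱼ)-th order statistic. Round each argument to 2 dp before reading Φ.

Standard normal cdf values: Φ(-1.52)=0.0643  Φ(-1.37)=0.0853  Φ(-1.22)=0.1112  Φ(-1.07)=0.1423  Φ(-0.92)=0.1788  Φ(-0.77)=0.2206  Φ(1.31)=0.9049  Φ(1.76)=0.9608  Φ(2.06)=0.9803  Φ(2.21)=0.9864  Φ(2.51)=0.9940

Lower: z₀ + z₁ = 0.090 + (-1.645) = -1.555; 1 − a(z₀+z₁) = 1 − (-0.022)(-1.555) = 0.9658; argument = 0.090 + (-1.555)/0.9658 = -1.5201 → -1.52.
α₁ = Φ(-1.52) = 0.0643; rank = round(500 × 0.0643) = 32; θ*₍32₎ = 1.742.
Upper: z₀ + z₂ = 1.735; 1 − a(z₀+z₂) = 1.0382; argument = 1.7612 → 1.76; α₂ = 0.9608; rank = 480; θ*₍480₎ = 2.630.

(1.742, 2.630)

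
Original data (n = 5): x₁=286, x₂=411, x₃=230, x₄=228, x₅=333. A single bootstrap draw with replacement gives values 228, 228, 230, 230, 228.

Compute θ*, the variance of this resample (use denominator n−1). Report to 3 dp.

Mean = 228.8000; sum of squared deviations = 4.8000
s² = 4.8000 / 4 = 1.2000

θ* = 1.200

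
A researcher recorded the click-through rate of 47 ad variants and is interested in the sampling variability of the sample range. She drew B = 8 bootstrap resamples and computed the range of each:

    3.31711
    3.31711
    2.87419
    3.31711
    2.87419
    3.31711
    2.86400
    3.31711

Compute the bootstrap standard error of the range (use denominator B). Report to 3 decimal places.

SE* = 0.216

Bootstrap SE is the standard deviation of the 8 replicate ranges.
Mean of replicates: (3.31711 + 3.31711 + 2.87419 + 3.31711 + 2.87419 + 3.31711 + 2.86400 + 3.31711) / 8 = 25.197930 / 8 = 3.149741
Sum of squared deviations: (+0.167369)² + (+0.167369)² + (−0.275551)² + (+0.167369)² + (−0.275551)² + (+0.167369)² + (−0.285741)² + (+0.167369)² = 0.373567
Variance = 0.373567 / 8 = 0.046696
SE* = √0.046696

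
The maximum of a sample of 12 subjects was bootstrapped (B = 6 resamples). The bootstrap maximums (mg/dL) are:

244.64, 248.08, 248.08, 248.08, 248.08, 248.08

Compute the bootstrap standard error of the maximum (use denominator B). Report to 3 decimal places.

SE* = 1.282

Bootstrap SE is the standard deviation of the 6 replicate maximums.
Mean of replicates: (244.64 + 248.08 + 248.08 + 248.08 + 248.08 + 248.08) / 6 = 1485.0400 / 6 = 247.5067
Sum of squared deviations: (−2.8667)² + (+0.5733)² + (+0.5733)² + (+0.5733)² + (+0.5733)² + (+0.5733)² = 9.8613
Variance = 9.8613 / 6 = 1.6436
SE* = √1.6436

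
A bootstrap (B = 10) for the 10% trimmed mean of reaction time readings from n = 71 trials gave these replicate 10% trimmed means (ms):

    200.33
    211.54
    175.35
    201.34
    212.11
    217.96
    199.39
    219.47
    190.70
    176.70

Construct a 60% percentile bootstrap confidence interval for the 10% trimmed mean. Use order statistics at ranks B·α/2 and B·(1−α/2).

Sorted replicates: 175.35, 176.70, 190.70, 199.39, 200.33, 201.34, 211.54, 212.11, 217.96, 219.47
α = 0.40; lower rank = 10 × 0.200 = 2; upper rank = 10 × 0.800 = 8.
The 2nd smallest replicate is 176.70; the 8th is 212.11.

(176.70, 212.11)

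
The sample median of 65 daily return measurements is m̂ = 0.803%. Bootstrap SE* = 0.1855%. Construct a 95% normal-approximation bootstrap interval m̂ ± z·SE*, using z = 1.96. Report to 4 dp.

(0.4394, 1.1666)

Margin = 1.96 × 0.1855 = 0.36358
Interval: 0.803 ± 0.36358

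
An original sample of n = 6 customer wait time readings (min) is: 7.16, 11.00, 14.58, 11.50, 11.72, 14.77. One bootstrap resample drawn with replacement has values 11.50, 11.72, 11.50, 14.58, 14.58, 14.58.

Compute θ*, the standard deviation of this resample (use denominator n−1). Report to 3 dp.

Mean = 13.0767; sum of squared deviations = 13.5923
s² = 13.5923 / 5 = 2.7185
s = √2.7185 = 1.649

θ* = 1.649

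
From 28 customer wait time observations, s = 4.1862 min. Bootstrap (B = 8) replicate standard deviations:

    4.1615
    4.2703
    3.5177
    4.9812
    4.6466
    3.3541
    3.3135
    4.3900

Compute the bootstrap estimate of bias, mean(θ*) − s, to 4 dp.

mean(θ*) = (4.1615 + 4.2703 + 3.5177 + 4.9812 + 4.6466 + 3.3541 + 3.3135 + 4.3900) / 8 = 4.07936
bias = 4.07936 − 4.1862

bias = −0.1068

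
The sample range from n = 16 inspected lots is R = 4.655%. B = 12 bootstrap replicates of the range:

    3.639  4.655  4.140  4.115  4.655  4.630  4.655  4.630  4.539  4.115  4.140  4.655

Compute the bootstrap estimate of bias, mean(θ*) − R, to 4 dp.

bias = −0.2743

mean(θ*) = (3.639 + 4.655 + 4.140 + 4.115 + 4.655 + 4.630 + 4.655 + 4.630 + 4.539 + 4.115 + 4.140 + 4.655) / 12 = 4.38067
bias = 4.38067 − 4.655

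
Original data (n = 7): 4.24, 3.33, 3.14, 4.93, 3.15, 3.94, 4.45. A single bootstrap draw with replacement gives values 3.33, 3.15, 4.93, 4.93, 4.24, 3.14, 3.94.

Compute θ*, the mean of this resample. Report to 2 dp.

θ* = 3.95

Mean = (3.33 + 3.15 + 4.93 + 4.93 + 4.24 + 3.14 + 3.94) / 7 = 27.660 / 7 = 3.95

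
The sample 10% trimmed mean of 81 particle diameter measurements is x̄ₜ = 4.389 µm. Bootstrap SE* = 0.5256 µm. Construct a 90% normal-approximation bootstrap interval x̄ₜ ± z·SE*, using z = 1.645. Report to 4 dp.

(3.5244, 5.2536)

Margin = 1.645 × 0.5256 = 0.86461
Interval: 4.389 ± 0.86461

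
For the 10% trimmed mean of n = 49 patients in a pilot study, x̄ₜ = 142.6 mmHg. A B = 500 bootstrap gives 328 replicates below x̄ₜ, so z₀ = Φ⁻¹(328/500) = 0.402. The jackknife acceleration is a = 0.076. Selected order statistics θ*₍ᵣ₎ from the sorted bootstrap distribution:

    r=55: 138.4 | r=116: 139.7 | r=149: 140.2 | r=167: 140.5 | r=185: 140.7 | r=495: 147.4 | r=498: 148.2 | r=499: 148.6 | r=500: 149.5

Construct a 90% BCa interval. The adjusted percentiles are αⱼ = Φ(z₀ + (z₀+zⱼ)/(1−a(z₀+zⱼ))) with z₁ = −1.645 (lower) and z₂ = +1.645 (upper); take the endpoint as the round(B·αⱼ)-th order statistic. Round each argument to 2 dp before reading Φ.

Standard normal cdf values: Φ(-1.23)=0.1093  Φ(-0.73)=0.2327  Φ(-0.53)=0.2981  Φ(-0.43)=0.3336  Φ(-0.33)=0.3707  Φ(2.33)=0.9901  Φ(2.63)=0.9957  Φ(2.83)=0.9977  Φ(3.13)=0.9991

Lower: z₀ + z₁ = 0.402 + (-1.645) = -1.243; 1 − a(z₀+z₁) = 1 − (0.076)(-1.243) = 1.0945; argument = 0.402 + (-1.243)/1.0945 = -0.7337 → -0.73.
α₁ = Φ(-0.73) = 0.2327; rank = round(500 × 0.2327) = 116; θ*₍116₎ = 139.7.
Upper: z₀ + z₂ = 2.047; 1 − a(z₀+z₂) = 0.8444; argument = 2.8261 → 2.83; α₂ = 0.9977; rank = 499; θ*₍499₎ = 148.6.

(139.7, 148.6)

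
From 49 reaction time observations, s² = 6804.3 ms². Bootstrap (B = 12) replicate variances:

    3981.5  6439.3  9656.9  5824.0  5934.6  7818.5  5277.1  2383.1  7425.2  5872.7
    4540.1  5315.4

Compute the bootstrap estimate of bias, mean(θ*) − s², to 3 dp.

bias = −931.933

mean(θ*) = (3981.5 + 6439.3 + 9656.9 + 5824.0 + 5934.6 + 7818.5 + 5277.1 + 2383.1 + 7425.2 + 5872.7 + 4540.1 + 5315.4) / 12 = 5872.3667
bias = 5872.3667 − 6804.3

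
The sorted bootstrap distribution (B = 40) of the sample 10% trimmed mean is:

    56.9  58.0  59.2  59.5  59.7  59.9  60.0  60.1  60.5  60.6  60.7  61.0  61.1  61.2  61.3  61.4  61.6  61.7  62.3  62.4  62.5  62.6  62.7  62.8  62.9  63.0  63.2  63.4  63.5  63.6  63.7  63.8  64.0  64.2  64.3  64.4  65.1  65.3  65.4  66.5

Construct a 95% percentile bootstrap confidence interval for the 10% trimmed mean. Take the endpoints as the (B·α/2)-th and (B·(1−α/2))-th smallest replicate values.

(56.9, 65.4)

α = 0.05; lower rank = 40 × 0.025 = 1; upper rank = 40 × 0.975 = 39.
The 1st smallest replicate is 56.9; the 39th is 65.4.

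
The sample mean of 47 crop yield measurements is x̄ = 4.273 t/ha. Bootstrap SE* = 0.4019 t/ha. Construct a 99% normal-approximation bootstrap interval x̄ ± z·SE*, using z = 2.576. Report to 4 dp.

(3.2377, 5.3083)

Margin = 2.576 × 0.4019 = 1.03529
Interval: 4.273 ± 1.03529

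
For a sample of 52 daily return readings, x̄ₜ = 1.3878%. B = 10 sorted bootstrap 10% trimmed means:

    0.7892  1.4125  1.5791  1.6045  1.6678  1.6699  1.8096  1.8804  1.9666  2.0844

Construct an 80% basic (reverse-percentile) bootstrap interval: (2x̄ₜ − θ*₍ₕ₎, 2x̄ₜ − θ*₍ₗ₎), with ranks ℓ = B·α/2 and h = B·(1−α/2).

(0.8090, 1.9864)

Percentile endpoints at ranks 1 and 9: θ*₍1₎ = 0.7892, θ*₍9₎ = 1.9666.
Basic interval reflects these around x̄ₜ:
  lower = 2 × 1.3878 − 1.9666 = 0.8090
  upper = 2 × 1.3878 − 0.7892 = 1.9864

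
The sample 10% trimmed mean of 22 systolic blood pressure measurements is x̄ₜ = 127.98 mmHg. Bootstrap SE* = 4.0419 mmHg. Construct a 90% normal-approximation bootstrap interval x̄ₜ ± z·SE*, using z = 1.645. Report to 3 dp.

(121.331, 134.629)

Margin = 1.645 × 4.0419 = 6.6489
Interval: 127.98 ± 6.6489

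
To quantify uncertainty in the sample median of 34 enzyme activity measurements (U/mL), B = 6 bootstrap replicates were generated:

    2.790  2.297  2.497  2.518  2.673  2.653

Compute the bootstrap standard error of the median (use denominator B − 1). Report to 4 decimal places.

Bootstrap SE is the standard deviation of the 6 replicate medians.
Mean of replicates: (2.790 + 2.297 + 2.497 + 2.518 + 2.673 + 2.653) / 6 = 15.42800 / 6 = 2.57133
Sum of squared deviations: (+0.21867)² + (−0.27433)² + (−0.07433)² + (−0.05333)² + (+0.10167)² + (+0.08167)² = 0.14845
Variance = 0.14845 / 5 = 0.02969
SE* = √0.02969

SE* = 0.1723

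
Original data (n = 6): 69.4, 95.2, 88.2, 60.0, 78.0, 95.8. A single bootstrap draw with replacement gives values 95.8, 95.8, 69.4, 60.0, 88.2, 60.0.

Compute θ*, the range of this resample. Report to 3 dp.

θ* = 35.800

Range = 95.8 − 60.0 = 35.800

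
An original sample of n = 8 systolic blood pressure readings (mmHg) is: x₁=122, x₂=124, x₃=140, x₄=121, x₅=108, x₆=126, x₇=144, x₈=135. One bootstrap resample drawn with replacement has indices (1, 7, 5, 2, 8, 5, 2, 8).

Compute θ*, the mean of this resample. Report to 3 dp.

Resample values: 122, 144, 108, 124, 135, 108, 124, 135.
Mean = (122 + 144 + 108 + 124 + 135 + 108 + 124 + 135) / 8 = 1000.0 / 8 = 125.000

θ* = 125.000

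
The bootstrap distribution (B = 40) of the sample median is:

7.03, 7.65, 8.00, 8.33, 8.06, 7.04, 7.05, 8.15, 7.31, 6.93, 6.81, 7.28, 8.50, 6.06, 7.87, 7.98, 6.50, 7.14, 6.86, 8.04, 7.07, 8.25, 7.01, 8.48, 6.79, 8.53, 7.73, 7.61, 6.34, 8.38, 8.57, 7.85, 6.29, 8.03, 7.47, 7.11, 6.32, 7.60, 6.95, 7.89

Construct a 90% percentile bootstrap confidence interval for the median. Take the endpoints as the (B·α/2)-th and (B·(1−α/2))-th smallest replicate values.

Sorted replicates: 6.06, 6.29, 6.32, 6.34, 6.50, 6.79, 6.81, 6.86, 6.93, 6.95, 7.01, 7.03, 7.04, 7.05, 7.07, 7.11, 7.14, 7.28, 7.31, 7.47, 7.60, 7.61, 7.65, 7.73, 7.85, 7.87, 7.89, 7.98, 8.00, 8.03, 8.04, 8.06, 8.15, 8.25, 8.33, 8.38, 8.48, 8.50, 8.53, 8.57
α = 0.10; lower rank = 40 × 0.050 = 2; upper rank = 40 × 0.950 = 38.
The 2nd smallest replicate is 6.29; the 38th is 8.50.

(6.29, 8.50)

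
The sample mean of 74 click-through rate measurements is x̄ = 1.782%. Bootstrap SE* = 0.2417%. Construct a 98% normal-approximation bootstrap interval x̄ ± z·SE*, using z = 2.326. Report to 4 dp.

Margin = 2.326 × 0.2417 = 0.56219
Interval: 1.782 ± 0.56219

(1.2198, 2.3442)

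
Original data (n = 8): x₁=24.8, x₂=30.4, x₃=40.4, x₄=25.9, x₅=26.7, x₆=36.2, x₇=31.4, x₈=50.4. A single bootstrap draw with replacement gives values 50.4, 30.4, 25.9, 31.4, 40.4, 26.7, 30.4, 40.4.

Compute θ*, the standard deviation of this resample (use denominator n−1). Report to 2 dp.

θ* = 8.46

Mean = 34.5000; sum of squared deviations = 500.4600
s² = 500.4600 / 7 = 71.4943
s = √71.4943 = 8.46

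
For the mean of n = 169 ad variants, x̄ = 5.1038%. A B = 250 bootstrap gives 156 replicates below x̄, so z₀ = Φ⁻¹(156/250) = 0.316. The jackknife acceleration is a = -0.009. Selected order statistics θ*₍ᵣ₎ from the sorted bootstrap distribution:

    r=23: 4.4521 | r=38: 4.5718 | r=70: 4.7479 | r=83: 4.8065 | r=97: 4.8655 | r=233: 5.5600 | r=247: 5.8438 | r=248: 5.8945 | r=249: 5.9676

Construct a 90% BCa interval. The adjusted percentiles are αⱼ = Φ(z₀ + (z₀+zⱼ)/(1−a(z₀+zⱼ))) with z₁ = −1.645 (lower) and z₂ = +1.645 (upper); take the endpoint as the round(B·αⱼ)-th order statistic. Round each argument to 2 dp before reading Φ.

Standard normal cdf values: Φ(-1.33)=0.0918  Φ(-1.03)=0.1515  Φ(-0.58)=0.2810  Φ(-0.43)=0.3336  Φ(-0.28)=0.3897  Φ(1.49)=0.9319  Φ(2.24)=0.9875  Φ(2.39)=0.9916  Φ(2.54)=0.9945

(4.5718, 5.8438)

Lower: z₀ + z₁ = 0.316 + (-1.645) = -1.329; 1 − a(z₀+z₁) = 1 − (-0.009)(-1.329) = 0.9880; argument = 0.316 + (-1.329)/0.9880 = -1.0291 → -1.03.
α₁ = Φ(-1.03) = 0.1515; rank = round(250 × 0.1515) = 38; θ*₍38₎ = 4.5718.
Upper: z₀ + z₂ = 1.961; 1 − a(z₀+z₂) = 1.0176; argument = 2.2430 → 2.24; α₂ = 0.9875; rank = 247; θ*₍247₎ = 5.8438.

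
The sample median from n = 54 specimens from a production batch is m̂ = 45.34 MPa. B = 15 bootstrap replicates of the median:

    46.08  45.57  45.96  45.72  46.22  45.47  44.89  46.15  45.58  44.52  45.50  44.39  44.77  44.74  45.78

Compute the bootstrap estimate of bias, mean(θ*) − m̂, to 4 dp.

mean(θ*) = (46.08 + 45.57 + 45.96 + 45.72 + 46.22 + 45.47 + 44.89 + 46.15 + 45.58 + 44.52 + 45.50 + 44.39 + 44.77 + 44.74 + 45.78) / 15 = 45.42267
bias = 45.42267 − 45.34

bias = +0.0827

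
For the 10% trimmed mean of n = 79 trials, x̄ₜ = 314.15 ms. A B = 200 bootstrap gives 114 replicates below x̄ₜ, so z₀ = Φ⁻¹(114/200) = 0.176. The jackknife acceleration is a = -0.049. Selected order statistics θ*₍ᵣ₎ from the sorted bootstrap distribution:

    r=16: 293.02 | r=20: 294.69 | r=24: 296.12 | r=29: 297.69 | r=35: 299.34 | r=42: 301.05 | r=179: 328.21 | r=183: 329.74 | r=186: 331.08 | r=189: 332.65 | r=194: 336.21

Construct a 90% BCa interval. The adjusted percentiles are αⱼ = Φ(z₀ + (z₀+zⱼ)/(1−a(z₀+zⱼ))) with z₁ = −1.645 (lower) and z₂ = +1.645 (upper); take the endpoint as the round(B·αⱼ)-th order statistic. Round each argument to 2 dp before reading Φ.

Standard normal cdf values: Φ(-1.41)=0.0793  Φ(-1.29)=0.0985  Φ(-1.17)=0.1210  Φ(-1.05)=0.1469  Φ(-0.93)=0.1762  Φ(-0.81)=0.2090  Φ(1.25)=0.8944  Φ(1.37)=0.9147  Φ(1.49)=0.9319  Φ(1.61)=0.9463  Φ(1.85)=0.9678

(293.02, 336.21)

Lower: z₀ + z₁ = 0.176 + (-1.645) = -1.469; 1 − a(z₀+z₁) = 1 − (-0.049)(-1.469) = 0.9280; argument = 0.176 + (-1.469)/0.9280 = -1.4069 → -1.41.
α₁ = Φ(-1.41) = 0.0793; rank = round(200 × 0.0793) = 16; θ*₍16₎ = 293.02.
Upper: z₀ + z₂ = 1.821; 1 − a(z₀+z₂) = 1.0892; argument = 1.8478 → 1.85; α₂ = 0.9678; rank = 194; θ*₍194₎ = 336.21.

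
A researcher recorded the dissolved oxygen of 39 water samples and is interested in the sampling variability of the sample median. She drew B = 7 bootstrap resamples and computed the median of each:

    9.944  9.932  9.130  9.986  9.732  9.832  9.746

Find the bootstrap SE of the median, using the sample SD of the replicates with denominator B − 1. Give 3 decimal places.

SE* = 0.294

Bootstrap SE is the standard deviation of the 7 replicate medians.
Mean of replicates: (9.944 + 9.932 + 9.130 + 9.986 + 9.732 + 9.832 + 9.746) / 7 = 68.3020 / 7 = 9.7574
Sum of squared deviations: (+0.1866)² + (+0.1746)² + (−0.6274)² + (+0.2286)² + (−0.0254)² + (+0.0746)² + (−0.0114)² = 0.5175
Variance = 0.5175 / 6 = 0.0863
SE* = √0.0863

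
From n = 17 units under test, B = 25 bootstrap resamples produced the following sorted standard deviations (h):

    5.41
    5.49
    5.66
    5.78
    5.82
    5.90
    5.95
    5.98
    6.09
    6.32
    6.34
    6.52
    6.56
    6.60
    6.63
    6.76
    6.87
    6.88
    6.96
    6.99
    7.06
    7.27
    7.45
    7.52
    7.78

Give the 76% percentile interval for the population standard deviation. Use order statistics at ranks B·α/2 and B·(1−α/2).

(5.66, 7.27)

α = 0.24; lower rank = 25 × 0.120 = 3; upper rank = 25 × 0.880 = 22.
The 3rd smallest replicate is 5.66; the 22nd is 7.27.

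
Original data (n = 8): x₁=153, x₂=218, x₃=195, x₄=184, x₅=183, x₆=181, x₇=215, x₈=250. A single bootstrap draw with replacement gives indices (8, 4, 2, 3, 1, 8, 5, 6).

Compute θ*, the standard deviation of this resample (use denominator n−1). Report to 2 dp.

Resample values: 250, 184, 218, 195, 153, 250, 183, 181.
Mean = 201.7500; sum of squared deviations = 8439.5000
s² = 8439.5000 / 7 = 1205.6429
s = √1205.6429 = 34.72

θ* = 34.72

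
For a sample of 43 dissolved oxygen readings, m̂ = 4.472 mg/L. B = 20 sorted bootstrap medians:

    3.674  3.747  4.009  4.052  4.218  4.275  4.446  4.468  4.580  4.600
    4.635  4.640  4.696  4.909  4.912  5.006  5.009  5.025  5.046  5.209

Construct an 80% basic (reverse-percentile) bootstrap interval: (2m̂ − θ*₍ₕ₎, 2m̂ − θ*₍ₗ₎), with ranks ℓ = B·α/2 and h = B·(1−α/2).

(3.919, 5.197)

Percentile endpoints at ranks 2 and 18: θ*₍2₎ = 3.747, θ*₍18₎ = 5.025.
Basic interval reflects these around m̂:
  lower = 2 × 4.472 − 5.025 = 3.919
  upper = 2 × 4.472 − 3.747 = 5.197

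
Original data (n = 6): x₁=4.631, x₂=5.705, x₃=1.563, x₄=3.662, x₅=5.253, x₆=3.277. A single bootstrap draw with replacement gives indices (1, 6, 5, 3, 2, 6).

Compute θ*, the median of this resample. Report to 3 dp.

θ* = 3.954

Resample values: 4.631, 3.277, 5.253, 1.563, 5.705, 3.277.
Sorted: 1.563, 3.277, 3.277, 4.631, 5.253, 5.705
Median = average of the two middle values = 3.954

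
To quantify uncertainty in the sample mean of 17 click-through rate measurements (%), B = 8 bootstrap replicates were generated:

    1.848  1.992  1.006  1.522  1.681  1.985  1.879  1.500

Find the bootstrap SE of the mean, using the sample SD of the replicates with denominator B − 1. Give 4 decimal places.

Bootstrap SE is the standard deviation of the 8 replicate means.
Mean of replicates: (1.848 + 1.992 + 1.006 + 1.522 + 1.681 + 1.985 + 1.879 + 1.500) / 8 = 13.41300 / 8 = 1.67663
Sum of squared deviations: (+0.17138)² + (+0.31537)² + (−0.67063)² + (−0.15463)² + (+0.00438)² + (+0.30838)² + (+0.20237)² + (−0.17663)² = 0.76974
Variance = 0.76974 / 7 = 0.10996
SE* = √0.10996

SE* = 0.3316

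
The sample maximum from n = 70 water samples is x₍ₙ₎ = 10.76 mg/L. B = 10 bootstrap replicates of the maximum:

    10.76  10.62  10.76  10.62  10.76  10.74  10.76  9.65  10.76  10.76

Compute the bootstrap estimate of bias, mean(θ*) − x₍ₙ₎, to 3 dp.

mean(θ*) = (10.76 + 10.62 + 10.76 + 10.62 + 10.76 + 10.74 + 10.76 + 9.65 + 10.76 + 10.76) / 10 = 10.6190
bias = 10.6190 − 10.76

bias = −0.141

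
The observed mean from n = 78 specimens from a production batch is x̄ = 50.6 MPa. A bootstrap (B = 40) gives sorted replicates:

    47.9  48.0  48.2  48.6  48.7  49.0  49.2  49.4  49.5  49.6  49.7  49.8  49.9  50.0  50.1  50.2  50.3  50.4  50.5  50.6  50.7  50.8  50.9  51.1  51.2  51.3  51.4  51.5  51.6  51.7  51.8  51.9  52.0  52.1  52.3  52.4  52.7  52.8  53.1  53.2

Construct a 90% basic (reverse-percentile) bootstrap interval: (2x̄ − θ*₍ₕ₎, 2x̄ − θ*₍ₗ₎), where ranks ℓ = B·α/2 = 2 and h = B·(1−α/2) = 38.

(48.4, 53.2)

Percentile endpoints at ranks 2 and 38: θ*₍2₎ = 48.0, θ*₍38₎ = 52.8.
Basic interval reflects these around x̄:
  lower = 2 × 50.6 − 52.8 = 48.4
  upper = 2 × 50.6 − 48.0 = 53.2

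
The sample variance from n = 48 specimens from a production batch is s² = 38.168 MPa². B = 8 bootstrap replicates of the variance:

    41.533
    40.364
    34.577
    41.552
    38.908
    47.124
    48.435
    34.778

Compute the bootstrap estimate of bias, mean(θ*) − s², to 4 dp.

mean(θ*) = (41.533 + 40.364 + 34.577 + 41.552 + 38.908 + 47.124 + 48.435 + 34.778) / 8 = 40.90888
bias = 40.90888 − 38.168

bias = +2.7409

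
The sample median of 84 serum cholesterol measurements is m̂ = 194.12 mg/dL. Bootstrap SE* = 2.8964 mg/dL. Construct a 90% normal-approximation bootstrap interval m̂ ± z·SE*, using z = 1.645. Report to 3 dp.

Margin = 1.645 × 2.8964 = 4.7646
Interval: 194.12 ± 4.7646

(189.355, 198.885)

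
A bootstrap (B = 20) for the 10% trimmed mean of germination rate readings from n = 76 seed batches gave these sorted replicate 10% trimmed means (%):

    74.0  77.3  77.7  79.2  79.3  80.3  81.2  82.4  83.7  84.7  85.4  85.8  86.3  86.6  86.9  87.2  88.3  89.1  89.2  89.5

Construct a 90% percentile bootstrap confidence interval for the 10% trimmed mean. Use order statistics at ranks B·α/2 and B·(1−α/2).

α = 0.10; lower rank = 20 × 0.050 = 1; upper rank = 20 × 0.950 = 19.
The 1st smallest replicate is 74.0; the 19th is 89.2.

(74.0, 89.2)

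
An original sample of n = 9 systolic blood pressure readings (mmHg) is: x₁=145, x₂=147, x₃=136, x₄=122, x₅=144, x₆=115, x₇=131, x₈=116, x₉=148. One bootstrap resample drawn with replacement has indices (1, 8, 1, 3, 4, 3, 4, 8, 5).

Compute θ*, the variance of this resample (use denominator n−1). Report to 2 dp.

θ* = 152.75

Resample values: 145, 116, 145, 136, 122, 136, 122, 116, 144.
Mean = 131.3333; sum of squared deviations = 1222.0000
s² = 1222.0000 / 8 = 152.7500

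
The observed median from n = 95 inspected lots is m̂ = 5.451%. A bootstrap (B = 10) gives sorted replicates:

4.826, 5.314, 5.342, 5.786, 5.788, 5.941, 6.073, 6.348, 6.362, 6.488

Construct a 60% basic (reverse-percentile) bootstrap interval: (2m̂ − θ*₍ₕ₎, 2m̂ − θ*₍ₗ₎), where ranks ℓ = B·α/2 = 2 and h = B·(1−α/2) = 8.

Percentile endpoints at ranks 2 and 8: θ*₍2₎ = 5.314, θ*₍8₎ = 6.348.
Basic interval reflects these around m̂:
  lower = 2 × 5.451 − 6.348 = 4.554
  upper = 2 × 5.451 − 5.314 = 5.588

(4.554, 5.588)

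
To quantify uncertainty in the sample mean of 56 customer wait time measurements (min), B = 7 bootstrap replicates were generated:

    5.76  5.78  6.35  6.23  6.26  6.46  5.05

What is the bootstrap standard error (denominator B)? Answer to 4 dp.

Bootstrap SE is the standard deviation of the 7 replicate means.
Mean of replicates: (5.76 + 5.78 + 6.35 + 6.23 + 6.26 + 6.46 + 5.05) / 7 = 41.89000 / 7 = 5.98429
Sum of squared deviations: (−0.22429)² + (−0.20429)² + (+0.36571)² + (+0.24571)² + (+0.27571)² + (+0.47571)² + (−0.93429)² = 1.46137
Variance = 1.46137 / 7 = 0.20877
SE* = √0.20877

SE* = 0.4569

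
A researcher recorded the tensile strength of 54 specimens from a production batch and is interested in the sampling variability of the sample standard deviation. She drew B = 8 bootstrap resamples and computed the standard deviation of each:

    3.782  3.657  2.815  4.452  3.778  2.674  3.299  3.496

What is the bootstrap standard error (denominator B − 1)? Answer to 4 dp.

Bootstrap SE is the standard deviation of the 8 replicate standard deviations.
Mean of replicates: (3.782 + 3.657 + 2.815 + 4.452 + 3.778 + 2.674 + 3.299 + 3.496) / 8 = 27.95300 / 8 = 3.49412
Sum of squared deviations: (+0.28788)² + (+0.16288)² + (−0.67912)² + (+0.95788)² + (+0.28388)² + (−0.82012)² + (−0.19512)² + (+0.00188)² = 2.27940
Variance = 2.27940 / 7 = 0.32563
SE* = √0.32563

SE* = 0.5706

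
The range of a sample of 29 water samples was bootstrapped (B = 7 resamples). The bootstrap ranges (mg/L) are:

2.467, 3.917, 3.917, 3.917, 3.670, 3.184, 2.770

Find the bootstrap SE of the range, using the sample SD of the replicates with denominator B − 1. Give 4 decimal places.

SE* = 0.6040

Bootstrap SE is the standard deviation of the 7 replicate ranges.
Mean of replicates: (2.467 + 3.917 + 3.917 + 3.917 + 3.670 + 3.184 + 2.770) / 7 = 23.84200 / 7 = 3.40600
Sum of squared deviations: (−0.93900)² + (+0.51100)² + (+0.51100)² + (+0.51100)² + (+0.26400)² + (−0.22200)² + (−0.63600)² = 2.18856
Variance = 2.18856 / 6 = 0.36476
SE* = √0.36476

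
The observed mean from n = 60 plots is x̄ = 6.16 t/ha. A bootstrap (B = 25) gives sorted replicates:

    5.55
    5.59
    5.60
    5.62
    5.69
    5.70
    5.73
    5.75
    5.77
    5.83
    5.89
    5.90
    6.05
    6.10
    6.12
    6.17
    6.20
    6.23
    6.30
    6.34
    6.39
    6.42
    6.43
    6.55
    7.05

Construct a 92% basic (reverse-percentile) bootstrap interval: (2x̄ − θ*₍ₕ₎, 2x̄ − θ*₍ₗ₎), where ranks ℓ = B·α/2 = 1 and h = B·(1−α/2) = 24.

(5.77, 6.77)

Percentile endpoints at ranks 1 and 24: θ*₍1₎ = 5.55, θ*₍24₎ = 6.55.
Basic interval reflects these around x̄:
  lower = 2 × 6.16 − 6.55 = 5.77
  upper = 2 × 6.16 − 5.55 = 6.77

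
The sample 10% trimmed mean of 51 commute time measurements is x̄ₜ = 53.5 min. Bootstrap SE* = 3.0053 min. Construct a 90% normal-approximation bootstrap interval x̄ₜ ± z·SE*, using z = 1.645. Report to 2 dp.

Margin = 1.645 × 3.0053 = 4.944
Interval: 53.5 ± 4.944

(48.56, 58.44)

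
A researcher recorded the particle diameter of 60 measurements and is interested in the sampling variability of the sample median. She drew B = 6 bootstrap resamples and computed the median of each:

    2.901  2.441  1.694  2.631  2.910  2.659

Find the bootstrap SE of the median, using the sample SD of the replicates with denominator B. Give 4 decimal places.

SE* = 0.4113

Bootstrap SE is the standard deviation of the 6 replicate medians.
Mean of replicates: (2.901 + 2.441 + 1.694 + 2.631 + 2.910 + 2.659) / 6 = 15.23600 / 6 = 2.53933
Sum of squared deviations: (+0.36167)² + (−0.09833)² + (−0.84533)² + (+0.09167)² + (+0.37067)² + (+0.11967)² = 1.01518
Variance = 1.01518 / 6 = 0.16920
SE* = √0.16920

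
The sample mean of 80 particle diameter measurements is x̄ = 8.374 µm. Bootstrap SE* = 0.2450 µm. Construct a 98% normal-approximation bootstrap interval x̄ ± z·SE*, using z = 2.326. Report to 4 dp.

Margin = 2.326 × 0.2450 = 0.56987
Interval: 8.374 ± 0.56987

(7.8041, 8.9439)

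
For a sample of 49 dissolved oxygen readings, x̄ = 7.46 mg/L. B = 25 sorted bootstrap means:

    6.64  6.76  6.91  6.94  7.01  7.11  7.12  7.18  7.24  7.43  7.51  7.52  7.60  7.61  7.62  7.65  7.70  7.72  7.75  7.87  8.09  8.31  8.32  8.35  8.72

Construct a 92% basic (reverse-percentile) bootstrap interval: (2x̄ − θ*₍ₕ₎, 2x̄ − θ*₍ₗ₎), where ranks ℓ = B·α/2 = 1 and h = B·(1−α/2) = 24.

(6.57, 8.28)

Percentile endpoints at ranks 1 and 24: θ*₍1₎ = 6.64, θ*₍24₎ = 8.35.
Basic interval reflects these around x̄:
  lower = 2 × 7.46 − 8.35 = 6.57
  upper = 2 × 7.46 − 6.64 = 8.28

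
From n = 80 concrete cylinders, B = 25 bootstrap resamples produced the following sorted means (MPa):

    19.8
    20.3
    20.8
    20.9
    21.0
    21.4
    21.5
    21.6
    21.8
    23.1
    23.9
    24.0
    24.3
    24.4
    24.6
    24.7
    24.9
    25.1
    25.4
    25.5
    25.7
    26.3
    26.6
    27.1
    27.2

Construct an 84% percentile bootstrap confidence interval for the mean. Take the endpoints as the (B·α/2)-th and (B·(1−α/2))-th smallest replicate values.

α = 0.16; lower rank = 25 × 0.080 = 2; upper rank = 25 × 0.920 = 23.
The 2nd smallest replicate is 20.3; the 23rd is 26.6.

(20.3, 26.6)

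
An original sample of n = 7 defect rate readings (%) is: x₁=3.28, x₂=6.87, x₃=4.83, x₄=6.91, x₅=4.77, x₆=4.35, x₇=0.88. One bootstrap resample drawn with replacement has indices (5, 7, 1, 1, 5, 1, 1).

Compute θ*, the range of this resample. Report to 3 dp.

θ* = 3.890

Resample values: 4.77, 0.88, 3.28, 3.28, 4.77, 3.28, 3.28.
Range = 4.77 − 0.88 = 3.890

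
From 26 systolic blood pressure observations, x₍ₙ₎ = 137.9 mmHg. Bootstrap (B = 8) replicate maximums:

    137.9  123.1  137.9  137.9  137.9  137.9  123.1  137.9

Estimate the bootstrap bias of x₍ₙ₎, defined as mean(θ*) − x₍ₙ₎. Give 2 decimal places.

mean(θ*) = (137.9 + 123.1 + 137.9 + 137.9 + 137.9 + 137.9 + 123.1 + 137.9) / 8 = 134.200
bias = 134.200 − 137.9

bias = −3.70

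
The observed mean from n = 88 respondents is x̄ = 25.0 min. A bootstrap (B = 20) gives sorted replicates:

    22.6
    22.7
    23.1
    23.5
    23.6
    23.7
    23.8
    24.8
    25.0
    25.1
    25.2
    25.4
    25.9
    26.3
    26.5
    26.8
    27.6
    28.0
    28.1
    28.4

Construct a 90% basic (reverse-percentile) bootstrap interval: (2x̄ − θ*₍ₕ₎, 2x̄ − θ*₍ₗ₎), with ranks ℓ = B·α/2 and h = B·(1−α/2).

(21.9, 27.4)

Percentile endpoints at ranks 1 and 19: θ*₍1₎ = 22.6, θ*₍19₎ = 28.1.
Basic interval reflects these around x̄:
  lower = 2 × 25.0 − 28.1 = 21.9
  upper = 2 × 25.0 − 22.6 = 27.4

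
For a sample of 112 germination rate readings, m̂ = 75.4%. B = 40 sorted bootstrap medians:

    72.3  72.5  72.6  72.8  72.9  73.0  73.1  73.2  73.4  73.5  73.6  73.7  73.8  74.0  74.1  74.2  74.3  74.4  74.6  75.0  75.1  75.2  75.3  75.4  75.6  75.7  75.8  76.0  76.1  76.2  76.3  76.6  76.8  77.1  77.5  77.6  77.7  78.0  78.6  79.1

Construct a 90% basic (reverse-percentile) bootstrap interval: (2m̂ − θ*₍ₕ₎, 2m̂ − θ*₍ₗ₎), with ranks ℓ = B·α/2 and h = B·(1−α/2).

(72.8, 78.3)

Percentile endpoints at ranks 2 and 38: θ*₍2₎ = 72.5, θ*₍38₎ = 78.0.
Basic interval reflects these around m̂:
  lower = 2 × 75.4 − 78.0 = 72.8
  upper = 2 × 75.4 − 72.5 = 78.3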